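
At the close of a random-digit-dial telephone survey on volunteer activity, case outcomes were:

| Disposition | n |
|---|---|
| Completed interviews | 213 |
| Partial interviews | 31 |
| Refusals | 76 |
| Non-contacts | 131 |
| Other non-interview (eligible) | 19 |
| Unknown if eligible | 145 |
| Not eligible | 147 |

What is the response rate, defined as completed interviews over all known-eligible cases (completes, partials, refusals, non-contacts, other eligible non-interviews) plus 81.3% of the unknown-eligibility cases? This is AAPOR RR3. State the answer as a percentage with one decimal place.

36.2%

Num = 213
Eligible (known) = 213 + 31 + 76 + 131 + 19 = 470
Eligible share of unknowns = 0.8130 × 145 = 117.88
Base = 470 + 117.88 = 587.88
RR3 = 213 / 587.88 = 0.3623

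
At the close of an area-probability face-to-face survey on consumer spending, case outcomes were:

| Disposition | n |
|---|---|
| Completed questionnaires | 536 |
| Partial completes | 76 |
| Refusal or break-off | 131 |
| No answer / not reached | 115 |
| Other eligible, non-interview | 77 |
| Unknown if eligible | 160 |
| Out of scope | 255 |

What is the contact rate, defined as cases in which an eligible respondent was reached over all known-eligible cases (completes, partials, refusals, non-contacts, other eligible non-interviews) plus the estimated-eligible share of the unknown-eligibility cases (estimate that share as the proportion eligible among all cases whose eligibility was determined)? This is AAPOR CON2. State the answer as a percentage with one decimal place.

77.3%

Numerator → 536 + 76 + 131 + 77 = 820
Known eligible → 536 + 76 + 131 + 115 + 77 = 935
e = 935 / (935 + 255) = 935 / 1190 = 0.7857
e × U → 0.7857 × 160 = 125.71
Denominator → 935 + 125.71 = 1060.71
CON2 = 820 / 1060.71 = 0.7731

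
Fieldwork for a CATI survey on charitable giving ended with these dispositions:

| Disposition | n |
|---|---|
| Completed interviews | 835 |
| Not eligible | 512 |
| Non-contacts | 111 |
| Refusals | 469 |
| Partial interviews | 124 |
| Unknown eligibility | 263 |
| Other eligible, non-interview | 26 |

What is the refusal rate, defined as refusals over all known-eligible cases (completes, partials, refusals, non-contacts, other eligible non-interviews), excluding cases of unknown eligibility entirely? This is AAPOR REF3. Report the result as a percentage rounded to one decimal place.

30.0%

Numerator = 469
Denominator = 835 + 124 + 469 + 111 + 26 = 1565
REF3 = 469 / 1565 = 0.2997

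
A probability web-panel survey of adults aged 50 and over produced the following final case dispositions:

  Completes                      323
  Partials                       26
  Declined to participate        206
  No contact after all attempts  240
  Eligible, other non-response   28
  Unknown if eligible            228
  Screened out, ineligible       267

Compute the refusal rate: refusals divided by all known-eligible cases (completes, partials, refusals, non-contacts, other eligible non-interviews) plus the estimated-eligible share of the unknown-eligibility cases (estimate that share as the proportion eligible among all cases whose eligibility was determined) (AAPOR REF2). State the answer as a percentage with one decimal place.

Top: 206
Eligible (known): 323 + 26 + 206 + 240 + 28 = 823
e = 823 / (823 + 267) = 823 / 1090 = 0.7550
e × U: 0.7550 × 228 = 172.14
Denominator: 823 + 172.14 = 995.14
REF2 = 206 / 995.14 = 0.2070

20.7%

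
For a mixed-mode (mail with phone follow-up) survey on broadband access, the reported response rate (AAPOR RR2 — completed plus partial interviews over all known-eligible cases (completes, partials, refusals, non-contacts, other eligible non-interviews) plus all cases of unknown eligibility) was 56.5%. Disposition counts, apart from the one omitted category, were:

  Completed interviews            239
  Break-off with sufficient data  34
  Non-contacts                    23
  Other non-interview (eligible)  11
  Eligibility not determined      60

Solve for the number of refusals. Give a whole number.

Numerator = 239 + 34 = 273
RR2 = 273 / D = 0.565
D = 273 / 0.565 = 483.2
Remaining denominator categories sum to 367
refusals = 483.2 − 367 ≈ 116

116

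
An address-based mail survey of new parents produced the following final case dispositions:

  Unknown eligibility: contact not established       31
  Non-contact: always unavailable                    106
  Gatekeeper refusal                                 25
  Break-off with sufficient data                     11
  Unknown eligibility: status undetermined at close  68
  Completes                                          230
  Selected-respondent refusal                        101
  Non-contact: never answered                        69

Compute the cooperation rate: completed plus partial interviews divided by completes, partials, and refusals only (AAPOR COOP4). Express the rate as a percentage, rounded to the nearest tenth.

Refused = 25 + 101 = 126
No contact after all attempts = 69 + 106 = 175
Eligibility not determined = 31 + 68 = 99
Num → 230 + 11 = 241
Denom → 230 + 11 + 126 = 367
COOP4 = 241 / 367 = 0.6567

65.7%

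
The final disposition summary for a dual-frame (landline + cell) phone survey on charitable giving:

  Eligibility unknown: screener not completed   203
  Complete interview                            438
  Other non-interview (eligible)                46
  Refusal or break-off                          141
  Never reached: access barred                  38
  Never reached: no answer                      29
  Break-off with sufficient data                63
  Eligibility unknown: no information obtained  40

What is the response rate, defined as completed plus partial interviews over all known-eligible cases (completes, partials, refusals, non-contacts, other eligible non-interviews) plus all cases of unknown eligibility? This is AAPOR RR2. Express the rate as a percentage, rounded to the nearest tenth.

50.2%

No answer / not reached = 29 + 38 = 67
Undetermined eligibility = 203 + 40 = 243
Numerator → 438 + 63 = 501
Base → 438 + 63 + 141 + 67 + 46 + 243 = 998
RR2 = 501 / 998 = 0.5020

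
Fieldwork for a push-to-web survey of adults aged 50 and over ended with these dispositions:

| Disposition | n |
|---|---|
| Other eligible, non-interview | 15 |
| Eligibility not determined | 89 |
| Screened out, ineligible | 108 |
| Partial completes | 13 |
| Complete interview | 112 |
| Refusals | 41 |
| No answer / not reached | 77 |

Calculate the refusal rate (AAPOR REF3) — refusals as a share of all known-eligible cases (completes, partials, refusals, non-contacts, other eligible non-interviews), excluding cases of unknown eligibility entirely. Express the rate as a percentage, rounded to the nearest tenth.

15.9%

Top: 41
Denominator: 112 + 13 + 41 + 77 + 15 = 258
REF3 = 41 / 258 = 0.1589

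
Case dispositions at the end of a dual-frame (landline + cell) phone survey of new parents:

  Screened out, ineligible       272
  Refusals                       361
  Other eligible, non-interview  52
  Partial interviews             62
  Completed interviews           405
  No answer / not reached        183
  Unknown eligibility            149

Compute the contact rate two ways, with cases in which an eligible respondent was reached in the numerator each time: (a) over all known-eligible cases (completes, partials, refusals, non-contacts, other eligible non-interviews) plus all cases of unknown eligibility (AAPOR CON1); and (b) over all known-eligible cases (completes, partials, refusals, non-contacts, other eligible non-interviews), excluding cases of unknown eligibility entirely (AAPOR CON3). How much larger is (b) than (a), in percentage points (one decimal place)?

Numerator → 405 + 62 + 361 + 52 = 880
Denominator → 405 + 62 + 361 + 183 + 52 + 149 = 1212
CON1 = 880 / 1212 = 0.7261
Denominator → 405 + 62 + 361 + 183 + 52 = 1063
CON3 = 880 / 1063 = 0.8278
Difference = 82.78 − 72.61 = 10.17 percentage points

10.2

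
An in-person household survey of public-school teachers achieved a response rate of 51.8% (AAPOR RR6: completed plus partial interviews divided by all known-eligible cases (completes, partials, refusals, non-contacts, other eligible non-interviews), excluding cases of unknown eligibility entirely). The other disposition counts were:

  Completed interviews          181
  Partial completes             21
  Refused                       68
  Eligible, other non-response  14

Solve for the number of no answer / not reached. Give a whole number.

106

Numerator = 181 + 21 = 202
RR6 = 202 / D = 0.518
D = 202 / 0.518 = 390.0
Rest of base = 284
no answer / not reached = 390.0 − 284 ≈ 106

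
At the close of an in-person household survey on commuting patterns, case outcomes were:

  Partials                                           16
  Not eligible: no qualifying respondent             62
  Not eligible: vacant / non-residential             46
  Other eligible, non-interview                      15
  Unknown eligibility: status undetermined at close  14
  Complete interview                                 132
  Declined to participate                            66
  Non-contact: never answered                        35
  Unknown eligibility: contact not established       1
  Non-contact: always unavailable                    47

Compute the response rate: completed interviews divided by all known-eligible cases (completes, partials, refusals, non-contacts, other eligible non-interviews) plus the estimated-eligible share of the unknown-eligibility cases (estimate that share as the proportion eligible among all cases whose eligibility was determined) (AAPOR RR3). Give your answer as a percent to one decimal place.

41.0%

Never reached = 35 + 47 = 82
Unknown if eligible = 1 + 14 = 15
Ineligible = 62 + 46 = 108
Numerator: 132
Eligible (known): 132 + 16 + 66 + 82 + 15 = 311
e = 311 / (311 + 108) = 311 / 419 = 0.7422
Eligible share of unknowns: 0.7422 × 15 = 11.13
Denominator: 311 + 11.13 = 322.13
RR3 = 132 / 322.13 = 0.4098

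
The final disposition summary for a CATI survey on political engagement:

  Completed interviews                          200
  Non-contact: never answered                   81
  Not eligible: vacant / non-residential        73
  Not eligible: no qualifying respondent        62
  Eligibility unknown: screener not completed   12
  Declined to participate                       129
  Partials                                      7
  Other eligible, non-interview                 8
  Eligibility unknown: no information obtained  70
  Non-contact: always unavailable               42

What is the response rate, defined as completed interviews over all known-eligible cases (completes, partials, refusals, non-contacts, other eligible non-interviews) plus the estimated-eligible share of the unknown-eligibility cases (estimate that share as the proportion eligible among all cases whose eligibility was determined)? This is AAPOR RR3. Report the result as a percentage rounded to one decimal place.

No answer / not reached = 81 + 42 = 123
Unknown if eligible = 12 + 70 = 82
Ineligible = 62 + 73 = 135
Numerator = 200
Eligible (known) = 200 + 7 + 129 + 123 + 8 = 467
e = 467 / (467 + 135) = 467 / 602 = 0.7757
e × U = 0.7757 × 82 = 63.61
Base = 467 + 63.61 = 530.61
RR3 = 200 / 530.61 = 0.3769

37.7%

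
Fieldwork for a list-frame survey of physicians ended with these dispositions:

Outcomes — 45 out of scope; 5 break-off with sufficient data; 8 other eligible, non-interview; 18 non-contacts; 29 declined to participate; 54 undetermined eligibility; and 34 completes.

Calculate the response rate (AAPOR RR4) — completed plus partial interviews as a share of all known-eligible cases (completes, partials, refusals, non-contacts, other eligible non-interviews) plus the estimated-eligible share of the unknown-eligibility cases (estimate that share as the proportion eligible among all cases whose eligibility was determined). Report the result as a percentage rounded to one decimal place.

Numerator → 34 + 5 = 39
Eligible (known) → 34 + 5 + 29 + 18 + 8 = 94
e = 94 / (94 + 45) = 94 / 139 = 0.6763
e × U → 0.6763 × 54 = 36.52
Base → 94 + 36.52 = 130.52
RR4 = 39 / 130.52 = 0.2988

29.9%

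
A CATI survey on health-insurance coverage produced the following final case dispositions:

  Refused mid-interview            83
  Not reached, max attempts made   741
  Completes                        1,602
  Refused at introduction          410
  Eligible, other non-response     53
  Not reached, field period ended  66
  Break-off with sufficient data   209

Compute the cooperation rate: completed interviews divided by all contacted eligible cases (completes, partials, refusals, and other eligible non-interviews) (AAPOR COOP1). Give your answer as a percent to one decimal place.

68.0%

Declined to participate = 410 + 83 = 493
Non-contacts = 66 + 741 = 807
Num = 1602
Base = 1602 + 209 + 493 + 53 = 2357
COOP1 = 1602 / 2357 = 0.6797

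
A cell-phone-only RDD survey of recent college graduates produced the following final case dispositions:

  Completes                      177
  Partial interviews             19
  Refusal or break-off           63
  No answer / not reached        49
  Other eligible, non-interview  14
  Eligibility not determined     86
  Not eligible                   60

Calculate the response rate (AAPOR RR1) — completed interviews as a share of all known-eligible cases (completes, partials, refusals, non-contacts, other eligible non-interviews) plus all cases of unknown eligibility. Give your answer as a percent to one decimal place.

Top = 177
Denom = 177 + 19 + 63 + 49 + 14 + 86 = 408
RR1 = 177 / 408 = 0.4338

43.4%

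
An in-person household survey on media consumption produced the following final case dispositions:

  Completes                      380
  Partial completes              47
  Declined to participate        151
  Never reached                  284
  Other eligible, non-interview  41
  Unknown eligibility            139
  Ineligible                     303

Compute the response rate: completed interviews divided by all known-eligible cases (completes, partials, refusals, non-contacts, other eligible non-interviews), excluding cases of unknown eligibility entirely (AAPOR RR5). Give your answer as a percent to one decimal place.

Num → 380
Base → 380 + 47 + 151 + 284 + 41 = 903
RR5 = 380 / 903 = 0.4208

42.1%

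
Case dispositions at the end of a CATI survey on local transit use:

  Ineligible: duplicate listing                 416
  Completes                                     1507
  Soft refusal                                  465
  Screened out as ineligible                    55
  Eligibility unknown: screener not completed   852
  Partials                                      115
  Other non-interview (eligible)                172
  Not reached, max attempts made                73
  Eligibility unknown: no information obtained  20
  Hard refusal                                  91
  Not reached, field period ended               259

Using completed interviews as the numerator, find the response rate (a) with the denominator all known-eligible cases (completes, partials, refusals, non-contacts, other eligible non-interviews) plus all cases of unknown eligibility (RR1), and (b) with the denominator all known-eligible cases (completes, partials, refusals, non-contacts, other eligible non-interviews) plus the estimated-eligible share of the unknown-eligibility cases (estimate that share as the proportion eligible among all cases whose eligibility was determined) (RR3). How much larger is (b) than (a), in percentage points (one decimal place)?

Declined to participate = 91 + 465 = 556
No contact after all attempts = 259 + 73 = 332
Unknown eligibility = 852 + 20 = 872
Screened out, ineligible = 55 + 416 = 471
Numerator → 1507
Denom → 1507 + 115 + 556 + 332 + 172 + 872 = 3554
RR1 = 1507 / 3554 = 0.4240
Eligible (known) → 1507 + 115 + 556 + 332 + 172 = 2682
e = 2682 / (2682 + 471) = 2682 / 3153 = 0.8506
e × U → 0.8506 × 872 = 741.72
Denom → 2682 + 741.72 = 3423.72
RR3 = 1507 / 3423.72 = 0.4402
Difference = 44.02 − 42.40 = 1.62 percentage points

1.6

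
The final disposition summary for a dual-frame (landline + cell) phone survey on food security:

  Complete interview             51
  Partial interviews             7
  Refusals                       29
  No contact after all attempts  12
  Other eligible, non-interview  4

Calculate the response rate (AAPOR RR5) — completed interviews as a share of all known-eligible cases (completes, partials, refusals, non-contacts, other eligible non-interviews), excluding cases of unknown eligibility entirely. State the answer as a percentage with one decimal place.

49.5%

Top = 51
Base = 51 + 7 + 29 + 12 + 4 = 103
RR5 = 51 / 103 = 0.4951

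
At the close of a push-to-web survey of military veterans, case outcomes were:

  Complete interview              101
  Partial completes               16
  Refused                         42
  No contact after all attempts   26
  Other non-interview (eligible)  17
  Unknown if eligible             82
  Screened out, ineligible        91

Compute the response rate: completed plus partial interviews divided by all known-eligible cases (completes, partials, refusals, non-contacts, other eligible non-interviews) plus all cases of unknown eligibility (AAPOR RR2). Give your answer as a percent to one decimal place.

41.2%

Num → 101 + 16 = 117
Denom → 101 + 16 + 42 + 26 + 17 + 82 = 284
RR2 = 117 / 284 = 0.4120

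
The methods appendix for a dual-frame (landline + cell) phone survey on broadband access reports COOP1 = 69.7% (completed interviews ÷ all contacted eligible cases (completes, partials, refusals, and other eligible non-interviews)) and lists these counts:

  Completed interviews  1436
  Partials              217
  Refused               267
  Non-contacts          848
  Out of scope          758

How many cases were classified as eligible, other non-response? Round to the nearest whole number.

COOP1 = 1436 / D = 0.697
D = 1436 / 0.697 = 2060.3
Rest of base = 1920
eligible, other non-response = 2060.3 − 1920 ≈ 140

140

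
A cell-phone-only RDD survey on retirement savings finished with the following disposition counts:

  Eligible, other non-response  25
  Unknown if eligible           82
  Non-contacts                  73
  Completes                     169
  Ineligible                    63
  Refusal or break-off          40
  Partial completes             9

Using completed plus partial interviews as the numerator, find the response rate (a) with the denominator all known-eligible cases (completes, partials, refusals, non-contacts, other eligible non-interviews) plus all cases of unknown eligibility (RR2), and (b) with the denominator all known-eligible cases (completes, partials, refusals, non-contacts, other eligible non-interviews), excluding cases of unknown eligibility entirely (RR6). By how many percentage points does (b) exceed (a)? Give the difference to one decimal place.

Num → 169 + 9 = 178
Denom → 169 + 9 + 40 + 73 + 25 + 82 = 398
RR2 = 178 / 398 = 0.4472
Denom → 169 + 9 + 40 + 73 + 25 = 316
RR6 = 178 / 316 = 0.5633
Difference = 56.33 − 44.72 = 11.61 percentage points

11.6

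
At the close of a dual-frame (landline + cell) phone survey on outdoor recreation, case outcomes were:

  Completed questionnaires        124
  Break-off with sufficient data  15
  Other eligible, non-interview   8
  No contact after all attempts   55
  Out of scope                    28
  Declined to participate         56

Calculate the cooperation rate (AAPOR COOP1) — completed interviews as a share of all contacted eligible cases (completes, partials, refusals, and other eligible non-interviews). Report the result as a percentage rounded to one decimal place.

61.1%

Num: 124
Denom: 124 + 15 + 56 + 8 = 203
COOP1 = 124 / 203 = 0.6108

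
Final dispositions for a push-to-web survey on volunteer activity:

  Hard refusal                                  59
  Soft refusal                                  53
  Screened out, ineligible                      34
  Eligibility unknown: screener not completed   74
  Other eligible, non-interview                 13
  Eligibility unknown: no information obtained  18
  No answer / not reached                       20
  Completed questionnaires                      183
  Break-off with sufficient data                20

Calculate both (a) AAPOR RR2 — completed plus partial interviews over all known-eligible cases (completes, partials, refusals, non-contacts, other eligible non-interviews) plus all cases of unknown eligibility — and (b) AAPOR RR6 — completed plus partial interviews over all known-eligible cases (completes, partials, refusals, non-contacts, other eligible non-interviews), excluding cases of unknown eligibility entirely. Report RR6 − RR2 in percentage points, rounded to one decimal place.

Refusals = 59 + 53 = 112
Eligibility not determined = 74 + 18 = 92
Numerator: 183 + 20 = 203
Base: 183 + 20 + 112 + 20 + 13 + 92 = 440
RR2 = 203 / 440 = 0.4614
Base: 183 + 20 + 112 + 20 + 13 = 348
RR6 = 203 / 348 = 0.5833
Difference = 58.33 − 46.14 = 12.19 percentage points

12.2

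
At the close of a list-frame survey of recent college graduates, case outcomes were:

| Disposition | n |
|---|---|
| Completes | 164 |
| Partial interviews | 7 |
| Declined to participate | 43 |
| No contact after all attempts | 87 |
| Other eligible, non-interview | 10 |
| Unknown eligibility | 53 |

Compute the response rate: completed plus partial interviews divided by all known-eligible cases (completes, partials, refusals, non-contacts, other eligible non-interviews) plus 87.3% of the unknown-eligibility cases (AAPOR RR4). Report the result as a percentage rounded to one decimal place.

47.9%

Top → 164 + 7 = 171
Known eligible → 164 + 7 + 43 + 87 + 10 = 311
Eligible share of unknowns → 0.8730 × 53 = 46.27
Denom → 311 + 46.27 = 357.27
RR4 = 171 / 357.27 = 0.4786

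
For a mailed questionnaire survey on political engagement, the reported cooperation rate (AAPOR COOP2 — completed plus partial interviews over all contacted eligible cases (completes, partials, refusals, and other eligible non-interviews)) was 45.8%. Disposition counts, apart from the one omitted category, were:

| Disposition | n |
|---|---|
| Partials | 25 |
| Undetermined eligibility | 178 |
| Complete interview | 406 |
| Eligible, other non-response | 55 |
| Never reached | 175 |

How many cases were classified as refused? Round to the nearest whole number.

455

Numerator = 406 + 25 = 431
COOP2 = 431 / D = 0.458
D = 431 / 0.458 = 941.0
Other denominator terms total 486
refused = 941.0 − 486 ≈ 455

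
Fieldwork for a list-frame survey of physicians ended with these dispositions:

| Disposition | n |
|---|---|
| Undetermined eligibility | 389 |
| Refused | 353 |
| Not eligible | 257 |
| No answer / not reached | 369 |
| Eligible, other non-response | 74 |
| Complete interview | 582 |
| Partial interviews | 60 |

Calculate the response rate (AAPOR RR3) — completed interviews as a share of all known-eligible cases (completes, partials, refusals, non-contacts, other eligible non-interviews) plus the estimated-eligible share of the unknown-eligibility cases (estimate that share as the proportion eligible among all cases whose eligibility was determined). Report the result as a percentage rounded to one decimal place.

Top = 582
Eligible (known) = 582 + 60 + 353 + 369 + 74 = 1438
e = 1438 / (1438 + 257) = 1438 / 1695 = 0.8484
Estimated eligible among unknowns = 0.8484 × 389 = 330.03
Denominator = 1438 + 330.03 = 1768.03
RR3 = 582 / 1768.03 = 0.3292

32.9%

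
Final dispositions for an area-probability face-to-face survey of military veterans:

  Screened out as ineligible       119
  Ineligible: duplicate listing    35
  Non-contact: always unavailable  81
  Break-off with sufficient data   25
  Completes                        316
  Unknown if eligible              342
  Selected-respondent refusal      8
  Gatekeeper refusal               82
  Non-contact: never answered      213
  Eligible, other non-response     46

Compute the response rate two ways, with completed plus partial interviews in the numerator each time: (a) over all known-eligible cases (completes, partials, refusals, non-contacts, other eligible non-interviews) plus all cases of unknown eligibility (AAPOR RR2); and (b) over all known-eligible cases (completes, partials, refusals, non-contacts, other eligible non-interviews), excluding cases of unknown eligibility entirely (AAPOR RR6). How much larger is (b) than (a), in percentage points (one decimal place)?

13.6

Refusals = 82 + 8 = 90
Non-contacts = 213 + 81 = 294
Ineligible = 119 + 35 = 154
Numerator = 316 + 25 = 341
Base = 316 + 25 + 90 + 294 + 46 + 342 = 1113
RR2 = 341 / 1113 = 0.3064
Base = 316 + 25 + 90 + 294 + 46 = 771
RR6 = 341 / 771 = 0.4423
Difference = 44.23 − 30.64 = 13.59 percentage points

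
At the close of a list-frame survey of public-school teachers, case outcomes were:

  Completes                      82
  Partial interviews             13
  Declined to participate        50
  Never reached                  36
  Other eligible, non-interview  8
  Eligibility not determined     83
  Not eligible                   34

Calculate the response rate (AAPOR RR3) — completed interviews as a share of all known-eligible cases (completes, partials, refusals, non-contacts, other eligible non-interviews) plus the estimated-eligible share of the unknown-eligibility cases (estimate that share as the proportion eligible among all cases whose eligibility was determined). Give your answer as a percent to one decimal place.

31.6%

Num → 82
Known eligible → 82 + 13 + 50 + 36 + 8 = 189
e = 189 / (189 + 34) = 189 / 223 = 0.8475
Estimated eligible among unknowns → 0.8475 × 83 = 70.34
Denominator → 189 + 70.34 = 259.34
RR3 = 82 / 259.34 = 0.3162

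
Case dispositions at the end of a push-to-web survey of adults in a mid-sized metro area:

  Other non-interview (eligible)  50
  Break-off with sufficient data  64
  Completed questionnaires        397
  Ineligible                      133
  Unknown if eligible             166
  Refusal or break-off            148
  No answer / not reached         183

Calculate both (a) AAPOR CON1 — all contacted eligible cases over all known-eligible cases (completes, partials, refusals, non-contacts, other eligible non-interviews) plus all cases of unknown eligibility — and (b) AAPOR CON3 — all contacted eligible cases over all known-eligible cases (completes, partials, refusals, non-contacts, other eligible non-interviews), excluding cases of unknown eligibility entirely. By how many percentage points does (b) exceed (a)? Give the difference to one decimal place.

12.9

Top: 397 + 64 + 148 + 50 = 659
Base: 397 + 64 + 148 + 183 + 50 + 166 = 1008
CON1 = 659 / 1008 = 0.6538
Base: 397 + 64 + 148 + 183 + 50 = 842
CON3 = 659 / 842 = 0.7827
Difference = 78.27 − 65.38 = 12.89 percentage points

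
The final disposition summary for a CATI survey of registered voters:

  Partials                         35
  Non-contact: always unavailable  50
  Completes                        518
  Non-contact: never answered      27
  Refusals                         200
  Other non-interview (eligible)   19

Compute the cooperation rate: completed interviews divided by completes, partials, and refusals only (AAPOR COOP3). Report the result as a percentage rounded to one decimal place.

Never reached = 27 + 50 = 77
Numerator → 518
Denom → 518 + 35 + 200 = 753
COOP3 = 518 / 753 = 0.6879

68.8%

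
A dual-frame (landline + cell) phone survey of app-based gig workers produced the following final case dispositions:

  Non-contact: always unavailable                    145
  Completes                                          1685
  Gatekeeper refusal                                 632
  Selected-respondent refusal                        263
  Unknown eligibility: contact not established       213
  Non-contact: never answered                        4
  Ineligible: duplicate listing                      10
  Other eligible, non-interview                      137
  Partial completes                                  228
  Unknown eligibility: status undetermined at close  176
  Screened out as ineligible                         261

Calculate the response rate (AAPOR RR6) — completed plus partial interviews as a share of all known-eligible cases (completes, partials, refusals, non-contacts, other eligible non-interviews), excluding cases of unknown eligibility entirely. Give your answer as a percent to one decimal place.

61.8%

Declined to participate = 632 + 263 = 895
No answer / not reached = 4 + 145 = 149
Unknown eligibility = 213 + 176 = 389
Not eligible = 261 + 10 = 271
Num: 1685 + 228 = 1913
Denom: 1685 + 228 + 895 + 149 + 137 = 3094
RR6 = 1913 / 3094 = 0.6183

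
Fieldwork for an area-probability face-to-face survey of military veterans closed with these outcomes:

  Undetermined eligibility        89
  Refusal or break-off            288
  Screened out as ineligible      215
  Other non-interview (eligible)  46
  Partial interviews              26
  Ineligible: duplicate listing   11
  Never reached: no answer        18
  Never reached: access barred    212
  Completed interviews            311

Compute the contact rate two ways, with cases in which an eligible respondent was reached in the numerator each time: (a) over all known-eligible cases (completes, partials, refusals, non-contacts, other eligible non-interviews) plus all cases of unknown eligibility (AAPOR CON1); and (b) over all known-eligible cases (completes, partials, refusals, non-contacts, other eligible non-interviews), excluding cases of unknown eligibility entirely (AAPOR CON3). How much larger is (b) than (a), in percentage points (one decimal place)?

6.7

No answer / not reached = 18 + 212 = 230
Ineligible = 215 + 11 = 226
Num → 311 + 26 + 288 + 46 = 671
Base → 311 + 26 + 288 + 230 + 46 + 89 = 990
CON1 = 671 / 990 = 0.6778
Base → 311 + 26 + 288 + 230 + 46 = 901
CON3 = 671 / 901 = 0.7447
Difference = 74.47 − 67.78 = 6.69 percentage points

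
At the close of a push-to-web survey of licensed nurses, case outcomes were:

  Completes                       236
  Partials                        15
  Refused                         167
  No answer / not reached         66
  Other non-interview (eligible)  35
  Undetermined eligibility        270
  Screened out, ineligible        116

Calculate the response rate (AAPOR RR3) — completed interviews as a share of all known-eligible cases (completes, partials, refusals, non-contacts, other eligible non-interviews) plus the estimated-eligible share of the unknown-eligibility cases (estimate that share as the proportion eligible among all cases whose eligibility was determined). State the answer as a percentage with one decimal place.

Num = 236
Determined eligible = 236 + 15 + 167 + 66 + 35 = 519
e = 519 / (519 + 116) = 519 / 635 = 0.8173
Estimated eligible among unknowns = 0.8173 × 270 = 220.67
Denom = 519 + 220.67 = 739.67
RR3 = 236 / 739.67 = 0.3191

31.9%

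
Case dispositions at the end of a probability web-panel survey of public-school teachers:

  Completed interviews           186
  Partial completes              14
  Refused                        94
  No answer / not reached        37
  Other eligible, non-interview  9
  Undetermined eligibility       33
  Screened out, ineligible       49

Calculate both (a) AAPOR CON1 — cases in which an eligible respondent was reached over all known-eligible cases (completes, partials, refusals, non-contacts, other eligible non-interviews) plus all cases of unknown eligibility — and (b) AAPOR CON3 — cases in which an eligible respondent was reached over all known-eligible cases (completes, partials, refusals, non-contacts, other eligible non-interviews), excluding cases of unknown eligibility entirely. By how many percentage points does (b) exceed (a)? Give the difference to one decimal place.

Top = 186 + 14 + 94 + 9 = 303
Denom = 186 + 14 + 94 + 37 + 9 + 33 = 373
CON1 = 303 / 373 = 0.8123
Denom = 186 + 14 + 94 + 37 + 9 = 340
CON3 = 303 / 340 = 0.8912
Difference = 89.12 − 81.23 = 7.89 percentage points

7.9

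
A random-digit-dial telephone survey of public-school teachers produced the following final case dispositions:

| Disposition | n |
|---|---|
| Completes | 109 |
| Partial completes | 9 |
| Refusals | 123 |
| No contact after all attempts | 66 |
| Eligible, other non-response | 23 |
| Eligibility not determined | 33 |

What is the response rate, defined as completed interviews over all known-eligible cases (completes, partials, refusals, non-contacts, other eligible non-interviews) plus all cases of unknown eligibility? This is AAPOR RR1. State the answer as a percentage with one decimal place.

Num → 109
Denom → 109 + 9 + 123 + 66 + 23 + 33 = 363
RR1 = 109 / 363 = 0.3003

30.0%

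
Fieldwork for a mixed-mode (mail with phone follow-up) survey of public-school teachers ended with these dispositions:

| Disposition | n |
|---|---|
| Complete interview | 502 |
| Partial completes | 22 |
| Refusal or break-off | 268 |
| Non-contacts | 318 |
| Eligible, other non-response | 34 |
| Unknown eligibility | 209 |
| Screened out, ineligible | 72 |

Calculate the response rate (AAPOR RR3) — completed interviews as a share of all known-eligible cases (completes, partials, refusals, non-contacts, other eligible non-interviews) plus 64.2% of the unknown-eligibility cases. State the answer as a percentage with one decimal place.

39.3%

Top → 502
Known eligible → 502 + 22 + 268 + 318 + 34 = 1144
e × U → 0.6420 × 209 = 134.18
Denom → 1144 + 134.18 = 1278.18
RR3 = 502 / 1278.18 = 0.3927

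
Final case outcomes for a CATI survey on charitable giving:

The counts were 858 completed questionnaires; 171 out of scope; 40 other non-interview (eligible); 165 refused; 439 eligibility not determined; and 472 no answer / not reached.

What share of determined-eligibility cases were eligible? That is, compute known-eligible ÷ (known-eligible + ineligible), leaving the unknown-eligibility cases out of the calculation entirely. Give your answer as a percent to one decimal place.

Determined eligible = 858 + 165 + 472 + 40 = 1535
e = 1535 / (1535 + 171) = 1535 / 1706 = 0.8998

90.0%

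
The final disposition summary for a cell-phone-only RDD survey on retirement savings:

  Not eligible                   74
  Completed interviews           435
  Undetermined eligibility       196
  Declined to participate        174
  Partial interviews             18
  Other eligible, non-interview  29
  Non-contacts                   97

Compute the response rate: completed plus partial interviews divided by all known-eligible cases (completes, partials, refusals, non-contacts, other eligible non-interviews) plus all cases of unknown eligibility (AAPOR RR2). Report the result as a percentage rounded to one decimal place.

47.7%

Num → 435 + 18 = 453
Denom → 435 + 18 + 174 + 97 + 29 + 196 = 949
RR2 = 453 / 949 = 0.4773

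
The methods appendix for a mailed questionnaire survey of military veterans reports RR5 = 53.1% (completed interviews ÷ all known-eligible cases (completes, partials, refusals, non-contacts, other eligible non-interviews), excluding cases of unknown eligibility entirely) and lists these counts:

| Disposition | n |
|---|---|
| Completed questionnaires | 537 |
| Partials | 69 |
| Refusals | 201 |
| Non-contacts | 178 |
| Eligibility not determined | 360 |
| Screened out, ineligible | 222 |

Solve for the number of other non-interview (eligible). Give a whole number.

RR5 = 537 / D = 0.531
D = 537 / 0.531 = 1011.3
Remaining denominator categories sum to 985
other non-interview (eligible) = 1011.3 − 985 ≈ 26

26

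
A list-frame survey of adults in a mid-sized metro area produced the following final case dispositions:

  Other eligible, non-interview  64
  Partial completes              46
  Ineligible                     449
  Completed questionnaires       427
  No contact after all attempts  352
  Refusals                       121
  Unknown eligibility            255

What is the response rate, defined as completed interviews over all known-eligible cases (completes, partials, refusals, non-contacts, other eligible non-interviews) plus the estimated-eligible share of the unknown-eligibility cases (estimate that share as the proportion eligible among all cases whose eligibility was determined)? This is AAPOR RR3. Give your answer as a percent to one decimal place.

36.0%

Top → 427
Eligible (known) → 427 + 46 + 121 + 352 + 64 = 1010
e = 1010 / (1010 + 449) = 1010 / 1459 = 0.6923
Estimated eligible among unknowns → 0.6923 × 255 = 176.54
Denom → 1010 + 176.54 = 1186.54
RR3 = 427 / 1186.54 = 0.3599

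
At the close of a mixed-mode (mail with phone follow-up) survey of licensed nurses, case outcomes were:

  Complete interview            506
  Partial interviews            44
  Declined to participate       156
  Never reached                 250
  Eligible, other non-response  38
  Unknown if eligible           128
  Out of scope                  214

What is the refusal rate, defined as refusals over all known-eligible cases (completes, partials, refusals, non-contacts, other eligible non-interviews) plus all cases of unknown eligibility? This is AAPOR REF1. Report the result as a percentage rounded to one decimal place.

Top → 156
Denom → 506 + 44 + 156 + 250 + 38 + 128 = 1122
REF1 = 156 / 1122 = 0.1390

13.9%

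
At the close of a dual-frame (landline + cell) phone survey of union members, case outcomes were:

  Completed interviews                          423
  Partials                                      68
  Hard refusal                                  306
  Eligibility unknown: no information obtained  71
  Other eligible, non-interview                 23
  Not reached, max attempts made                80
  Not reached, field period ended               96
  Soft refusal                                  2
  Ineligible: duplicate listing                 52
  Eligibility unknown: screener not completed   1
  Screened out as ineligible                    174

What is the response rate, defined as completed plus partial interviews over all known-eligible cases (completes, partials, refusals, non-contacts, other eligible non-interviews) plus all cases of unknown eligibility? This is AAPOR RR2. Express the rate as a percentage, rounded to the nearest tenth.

45.9%

Declined to participate = 306 + 2 = 308
Never reached = 96 + 80 = 176
Unknown if eligible = 1 + 71 = 72
Screened out, ineligible = 174 + 52 = 226
Top: 423 + 68 = 491
Denom: 423 + 68 + 308 + 176 + 23 + 72 = 1070
RR2 = 491 / 1070 = 0.4589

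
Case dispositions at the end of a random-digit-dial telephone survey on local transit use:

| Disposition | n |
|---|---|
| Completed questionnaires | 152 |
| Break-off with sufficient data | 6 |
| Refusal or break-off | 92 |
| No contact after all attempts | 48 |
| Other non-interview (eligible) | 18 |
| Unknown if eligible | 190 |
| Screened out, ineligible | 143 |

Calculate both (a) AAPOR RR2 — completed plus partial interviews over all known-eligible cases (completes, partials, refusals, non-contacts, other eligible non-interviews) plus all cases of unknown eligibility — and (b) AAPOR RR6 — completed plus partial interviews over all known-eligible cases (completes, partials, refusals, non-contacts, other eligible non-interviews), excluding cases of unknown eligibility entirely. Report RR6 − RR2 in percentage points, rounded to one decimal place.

18.8

Numerator = 152 + 6 = 158
Base = 152 + 6 + 92 + 48 + 18 + 190 = 506
RR2 = 158 / 506 = 0.3123
Base = 152 + 6 + 92 + 48 + 18 = 316
RR6 = 158 / 316 = 0.5000
Difference = 50.00 − 31.23 = 18.77 percentage points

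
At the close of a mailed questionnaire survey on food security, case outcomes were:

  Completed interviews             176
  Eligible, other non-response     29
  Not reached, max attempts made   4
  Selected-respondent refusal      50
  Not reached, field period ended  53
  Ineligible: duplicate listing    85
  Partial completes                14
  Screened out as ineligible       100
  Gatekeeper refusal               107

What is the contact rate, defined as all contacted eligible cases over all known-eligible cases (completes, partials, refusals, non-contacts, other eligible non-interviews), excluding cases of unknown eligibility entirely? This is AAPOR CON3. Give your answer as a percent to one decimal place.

Declined to participate = 107 + 50 = 157
No contact after all attempts = 53 + 4 = 57
Screened out, ineligible = 100 + 85 = 185
Top = 176 + 14 + 157 + 29 = 376
Denom = 176 + 14 + 157 + 57 + 29 = 433
CON3 = 376 / 433 = 0.8684

86.8%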